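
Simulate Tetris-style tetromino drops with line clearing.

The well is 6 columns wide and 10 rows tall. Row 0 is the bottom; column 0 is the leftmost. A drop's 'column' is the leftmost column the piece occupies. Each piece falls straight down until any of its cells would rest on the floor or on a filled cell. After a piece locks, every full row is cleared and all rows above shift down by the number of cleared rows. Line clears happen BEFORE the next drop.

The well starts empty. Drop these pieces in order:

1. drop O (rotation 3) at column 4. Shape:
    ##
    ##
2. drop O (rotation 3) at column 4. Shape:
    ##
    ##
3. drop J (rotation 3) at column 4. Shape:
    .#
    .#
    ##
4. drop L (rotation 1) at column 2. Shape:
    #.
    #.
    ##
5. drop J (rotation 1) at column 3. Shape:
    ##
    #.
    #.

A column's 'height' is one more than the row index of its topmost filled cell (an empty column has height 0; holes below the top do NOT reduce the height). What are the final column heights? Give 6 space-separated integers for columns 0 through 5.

Answer: 0 0 3 6 6 7

Derivation:
Drop 1: O rot3 at col 4 lands with bottom-row=0; cleared 0 line(s) (total 0); column heights now [0 0 0 0 2 2], max=2
Drop 2: O rot3 at col 4 lands with bottom-row=2; cleared 0 line(s) (total 0); column heights now [0 0 0 0 4 4], max=4
Drop 3: J rot3 at col 4 lands with bottom-row=4; cleared 0 line(s) (total 0); column heights now [0 0 0 0 5 7], max=7
Drop 4: L rot1 at col 2 lands with bottom-row=0; cleared 0 line(s) (total 0); column heights now [0 0 3 1 5 7], max=7
Drop 5: J rot1 at col 3 lands with bottom-row=3; cleared 0 line(s) (total 0); column heights now [0 0 3 6 6 7], max=7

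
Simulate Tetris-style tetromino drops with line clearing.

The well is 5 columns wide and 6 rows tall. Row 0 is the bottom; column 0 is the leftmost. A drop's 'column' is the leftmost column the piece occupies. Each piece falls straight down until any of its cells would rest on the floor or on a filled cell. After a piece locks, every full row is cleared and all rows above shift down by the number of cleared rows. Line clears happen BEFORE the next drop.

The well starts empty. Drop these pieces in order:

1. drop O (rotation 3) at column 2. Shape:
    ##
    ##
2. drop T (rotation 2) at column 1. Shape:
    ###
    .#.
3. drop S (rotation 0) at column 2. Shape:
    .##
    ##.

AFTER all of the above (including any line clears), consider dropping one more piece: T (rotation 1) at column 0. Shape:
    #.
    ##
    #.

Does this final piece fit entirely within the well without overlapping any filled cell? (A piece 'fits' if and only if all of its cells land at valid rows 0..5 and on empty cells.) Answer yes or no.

Answer: yes

Derivation:
Drop 1: O rot3 at col 2 lands with bottom-row=0; cleared 0 line(s) (total 0); column heights now [0 0 2 2 0], max=2
Drop 2: T rot2 at col 1 lands with bottom-row=2; cleared 0 line(s) (total 0); column heights now [0 4 4 4 0], max=4
Drop 3: S rot0 at col 2 lands with bottom-row=4; cleared 0 line(s) (total 0); column heights now [0 4 5 6 6], max=6
Test piece T rot1 at col 0 (width 2): heights before test = [0 4 5 6 6]; fits = True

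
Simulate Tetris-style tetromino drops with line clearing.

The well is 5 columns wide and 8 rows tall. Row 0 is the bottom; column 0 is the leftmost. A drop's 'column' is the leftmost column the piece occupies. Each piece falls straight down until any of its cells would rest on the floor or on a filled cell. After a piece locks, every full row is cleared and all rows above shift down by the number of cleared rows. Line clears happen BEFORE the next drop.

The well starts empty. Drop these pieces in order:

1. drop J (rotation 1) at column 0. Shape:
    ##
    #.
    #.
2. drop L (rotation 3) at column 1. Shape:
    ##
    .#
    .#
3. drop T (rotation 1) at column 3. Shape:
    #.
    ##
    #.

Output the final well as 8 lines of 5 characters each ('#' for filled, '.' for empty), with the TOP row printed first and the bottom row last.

Drop 1: J rot1 at col 0 lands with bottom-row=0; cleared 0 line(s) (total 0); column heights now [3 3 0 0 0], max=3
Drop 2: L rot3 at col 1 lands with bottom-row=1; cleared 0 line(s) (total 0); column heights now [3 4 4 0 0], max=4
Drop 3: T rot1 at col 3 lands with bottom-row=0; cleared 0 line(s) (total 0); column heights now [3 4 4 3 2], max=4

Answer: .....
.....
.....
.....
.##..
####.
#.###
#..#.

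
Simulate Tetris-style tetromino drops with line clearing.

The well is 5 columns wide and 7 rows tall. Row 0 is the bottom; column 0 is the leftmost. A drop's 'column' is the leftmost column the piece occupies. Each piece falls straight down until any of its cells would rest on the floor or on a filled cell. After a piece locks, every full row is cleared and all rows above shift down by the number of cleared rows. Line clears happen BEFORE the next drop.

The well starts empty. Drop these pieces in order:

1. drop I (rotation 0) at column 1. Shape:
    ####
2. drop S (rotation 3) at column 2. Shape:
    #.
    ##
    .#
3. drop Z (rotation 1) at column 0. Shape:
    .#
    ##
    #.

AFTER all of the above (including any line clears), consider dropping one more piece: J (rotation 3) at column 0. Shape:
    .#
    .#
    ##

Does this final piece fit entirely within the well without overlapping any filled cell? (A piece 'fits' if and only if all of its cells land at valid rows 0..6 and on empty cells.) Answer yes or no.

Answer: yes

Derivation:
Drop 1: I rot0 at col 1 lands with bottom-row=0; cleared 0 line(s) (total 0); column heights now [0 1 1 1 1], max=1
Drop 2: S rot3 at col 2 lands with bottom-row=1; cleared 0 line(s) (total 0); column heights now [0 1 4 3 1], max=4
Drop 3: Z rot1 at col 0 lands with bottom-row=0; cleared 1 line(s) (total 1); column heights now [1 2 3 2 0], max=3
Test piece J rot3 at col 0 (width 2): heights before test = [1 2 3 2 0]; fits = True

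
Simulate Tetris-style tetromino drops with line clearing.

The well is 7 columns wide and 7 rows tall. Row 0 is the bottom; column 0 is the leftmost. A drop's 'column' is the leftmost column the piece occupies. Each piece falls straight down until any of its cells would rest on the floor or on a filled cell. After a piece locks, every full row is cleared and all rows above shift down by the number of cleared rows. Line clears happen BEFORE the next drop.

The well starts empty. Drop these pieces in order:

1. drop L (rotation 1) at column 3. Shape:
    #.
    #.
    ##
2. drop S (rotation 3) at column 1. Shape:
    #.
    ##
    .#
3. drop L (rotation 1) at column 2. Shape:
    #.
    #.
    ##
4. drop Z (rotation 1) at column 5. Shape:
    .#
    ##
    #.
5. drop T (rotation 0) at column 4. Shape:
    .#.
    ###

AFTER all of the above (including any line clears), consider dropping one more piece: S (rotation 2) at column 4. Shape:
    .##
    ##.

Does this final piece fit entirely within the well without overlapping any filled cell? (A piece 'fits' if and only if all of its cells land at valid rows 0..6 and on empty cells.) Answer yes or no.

Drop 1: L rot1 at col 3 lands with bottom-row=0; cleared 0 line(s) (total 0); column heights now [0 0 0 3 1 0 0], max=3
Drop 2: S rot3 at col 1 lands with bottom-row=0; cleared 0 line(s) (total 0); column heights now [0 3 2 3 1 0 0], max=3
Drop 3: L rot1 at col 2 lands with bottom-row=3; cleared 0 line(s) (total 0); column heights now [0 3 6 4 1 0 0], max=6
Drop 4: Z rot1 at col 5 lands with bottom-row=0; cleared 0 line(s) (total 0); column heights now [0 3 6 4 1 2 3], max=6
Drop 5: T rot0 at col 4 lands with bottom-row=3; cleared 0 line(s) (total 0); column heights now [0 3 6 4 4 5 4], max=6
Test piece S rot2 at col 4 (width 3): heights before test = [0 3 6 4 4 5 4]; fits = True

Answer: yes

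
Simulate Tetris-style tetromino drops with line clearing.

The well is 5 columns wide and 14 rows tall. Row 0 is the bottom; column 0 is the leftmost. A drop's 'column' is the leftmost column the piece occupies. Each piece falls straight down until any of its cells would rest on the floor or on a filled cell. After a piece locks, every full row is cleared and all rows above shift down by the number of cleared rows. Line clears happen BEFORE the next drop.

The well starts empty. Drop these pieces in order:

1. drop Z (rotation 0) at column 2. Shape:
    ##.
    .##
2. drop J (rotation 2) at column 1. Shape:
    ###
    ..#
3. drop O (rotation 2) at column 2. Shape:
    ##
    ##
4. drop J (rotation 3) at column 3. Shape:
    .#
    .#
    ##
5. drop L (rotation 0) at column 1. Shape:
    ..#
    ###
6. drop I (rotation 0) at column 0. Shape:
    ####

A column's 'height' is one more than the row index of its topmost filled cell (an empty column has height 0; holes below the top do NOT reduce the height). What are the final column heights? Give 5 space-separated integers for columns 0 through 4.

Answer: 10 10 10 10 9

Derivation:
Drop 1: Z rot0 at col 2 lands with bottom-row=0; cleared 0 line(s) (total 0); column heights now [0 0 2 2 1], max=2
Drop 2: J rot2 at col 1 lands with bottom-row=2; cleared 0 line(s) (total 0); column heights now [0 4 4 4 1], max=4
Drop 3: O rot2 at col 2 lands with bottom-row=4; cleared 0 line(s) (total 0); column heights now [0 4 6 6 1], max=6
Drop 4: J rot3 at col 3 lands with bottom-row=6; cleared 0 line(s) (total 0); column heights now [0 4 6 7 9], max=9
Drop 5: L rot0 at col 1 lands with bottom-row=7; cleared 0 line(s) (total 0); column heights now [0 8 8 9 9], max=9
Drop 6: I rot0 at col 0 lands with bottom-row=9; cleared 0 line(s) (total 0); column heights now [10 10 10 10 9], max=10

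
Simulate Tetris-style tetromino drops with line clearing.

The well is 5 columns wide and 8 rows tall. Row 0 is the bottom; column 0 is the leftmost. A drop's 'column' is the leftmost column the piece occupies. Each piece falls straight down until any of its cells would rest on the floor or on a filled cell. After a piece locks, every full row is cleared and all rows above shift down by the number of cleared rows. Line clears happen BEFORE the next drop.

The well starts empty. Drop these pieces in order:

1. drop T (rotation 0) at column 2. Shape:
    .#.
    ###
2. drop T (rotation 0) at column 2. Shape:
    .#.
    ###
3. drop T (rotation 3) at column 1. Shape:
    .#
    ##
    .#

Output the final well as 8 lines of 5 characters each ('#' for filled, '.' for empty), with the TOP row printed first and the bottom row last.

Drop 1: T rot0 at col 2 lands with bottom-row=0; cleared 0 line(s) (total 0); column heights now [0 0 1 2 1], max=2
Drop 2: T rot0 at col 2 lands with bottom-row=2; cleared 0 line(s) (total 0); column heights now [0 0 3 4 3], max=4
Drop 3: T rot3 at col 1 lands with bottom-row=3; cleared 0 line(s) (total 0); column heights now [0 5 6 4 3], max=6

Answer: .....
.....
..#..
.##..
..##.
..###
...#.
..###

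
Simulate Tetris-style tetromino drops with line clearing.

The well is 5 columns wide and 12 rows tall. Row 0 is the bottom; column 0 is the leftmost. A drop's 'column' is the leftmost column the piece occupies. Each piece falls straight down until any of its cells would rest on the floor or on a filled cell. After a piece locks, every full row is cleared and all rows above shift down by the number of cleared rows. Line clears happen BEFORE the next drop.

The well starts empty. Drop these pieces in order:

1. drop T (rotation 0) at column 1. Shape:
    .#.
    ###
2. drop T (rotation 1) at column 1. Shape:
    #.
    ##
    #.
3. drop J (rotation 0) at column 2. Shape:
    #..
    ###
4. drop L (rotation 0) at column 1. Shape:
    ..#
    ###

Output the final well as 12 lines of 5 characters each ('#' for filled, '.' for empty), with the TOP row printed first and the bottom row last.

Drop 1: T rot0 at col 1 lands with bottom-row=0; cleared 0 line(s) (total 0); column heights now [0 1 2 1 0], max=2
Drop 2: T rot1 at col 1 lands with bottom-row=1; cleared 0 line(s) (total 0); column heights now [0 4 3 1 0], max=4
Drop 3: J rot0 at col 2 lands with bottom-row=3; cleared 0 line(s) (total 0); column heights now [0 4 5 4 4], max=5
Drop 4: L rot0 at col 1 lands with bottom-row=5; cleared 0 line(s) (total 0); column heights now [0 6 6 7 4], max=7

Answer: .....
.....
.....
.....
.....
...#.
.###.
..#..
.####
.##..
.##..
.###.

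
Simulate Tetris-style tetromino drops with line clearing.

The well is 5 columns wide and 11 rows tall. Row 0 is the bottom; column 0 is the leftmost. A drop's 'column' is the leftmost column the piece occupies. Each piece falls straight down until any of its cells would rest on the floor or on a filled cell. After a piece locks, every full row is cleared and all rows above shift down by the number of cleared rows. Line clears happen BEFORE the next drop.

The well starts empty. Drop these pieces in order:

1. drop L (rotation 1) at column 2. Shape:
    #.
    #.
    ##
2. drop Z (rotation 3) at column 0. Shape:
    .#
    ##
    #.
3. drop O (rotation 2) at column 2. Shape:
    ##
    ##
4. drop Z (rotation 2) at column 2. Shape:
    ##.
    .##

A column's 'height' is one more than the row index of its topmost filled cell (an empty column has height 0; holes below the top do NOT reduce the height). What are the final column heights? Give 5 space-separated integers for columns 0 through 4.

Answer: 2 3 7 7 6

Derivation:
Drop 1: L rot1 at col 2 lands with bottom-row=0; cleared 0 line(s) (total 0); column heights now [0 0 3 1 0], max=3
Drop 2: Z rot3 at col 0 lands with bottom-row=0; cleared 0 line(s) (total 0); column heights now [2 3 3 1 0], max=3
Drop 3: O rot2 at col 2 lands with bottom-row=3; cleared 0 line(s) (total 0); column heights now [2 3 5 5 0], max=5
Drop 4: Z rot2 at col 2 lands with bottom-row=5; cleared 0 line(s) (total 0); column heights now [2 3 7 7 6], max=7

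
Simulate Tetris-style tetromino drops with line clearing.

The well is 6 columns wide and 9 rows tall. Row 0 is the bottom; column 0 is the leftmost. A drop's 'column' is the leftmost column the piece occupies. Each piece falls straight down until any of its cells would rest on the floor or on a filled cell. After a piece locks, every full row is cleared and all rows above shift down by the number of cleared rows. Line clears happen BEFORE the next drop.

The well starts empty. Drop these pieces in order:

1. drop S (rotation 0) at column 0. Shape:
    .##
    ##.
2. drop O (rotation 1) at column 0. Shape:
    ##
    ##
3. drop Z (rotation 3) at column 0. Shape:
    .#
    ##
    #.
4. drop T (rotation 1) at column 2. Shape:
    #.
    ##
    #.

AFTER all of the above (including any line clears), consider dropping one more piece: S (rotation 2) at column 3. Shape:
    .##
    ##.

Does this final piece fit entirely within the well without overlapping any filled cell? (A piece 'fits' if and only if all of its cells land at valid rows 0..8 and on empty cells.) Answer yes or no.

Drop 1: S rot0 at col 0 lands with bottom-row=0; cleared 0 line(s) (total 0); column heights now [1 2 2 0 0 0], max=2
Drop 2: O rot1 at col 0 lands with bottom-row=2; cleared 0 line(s) (total 0); column heights now [4 4 2 0 0 0], max=4
Drop 3: Z rot3 at col 0 lands with bottom-row=4; cleared 0 line(s) (total 0); column heights now [6 7 2 0 0 0], max=7
Drop 4: T rot1 at col 2 lands with bottom-row=2; cleared 0 line(s) (total 0); column heights now [6 7 5 4 0 0], max=7
Test piece S rot2 at col 3 (width 3): heights before test = [6 7 5 4 0 0]; fits = True

Answer: yes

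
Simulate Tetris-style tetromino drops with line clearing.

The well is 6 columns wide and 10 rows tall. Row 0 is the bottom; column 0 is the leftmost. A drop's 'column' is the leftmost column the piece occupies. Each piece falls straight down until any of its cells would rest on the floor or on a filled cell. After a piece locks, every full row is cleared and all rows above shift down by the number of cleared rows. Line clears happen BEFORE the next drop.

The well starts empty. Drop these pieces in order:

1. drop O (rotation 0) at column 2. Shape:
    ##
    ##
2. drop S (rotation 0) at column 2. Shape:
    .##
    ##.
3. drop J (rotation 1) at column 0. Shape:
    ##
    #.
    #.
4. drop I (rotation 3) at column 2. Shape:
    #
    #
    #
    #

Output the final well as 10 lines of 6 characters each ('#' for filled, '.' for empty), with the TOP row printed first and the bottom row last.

Drop 1: O rot0 at col 2 lands with bottom-row=0; cleared 0 line(s) (total 0); column heights now [0 0 2 2 0 0], max=2
Drop 2: S rot0 at col 2 lands with bottom-row=2; cleared 0 line(s) (total 0); column heights now [0 0 3 4 4 0], max=4
Drop 3: J rot1 at col 0 lands with bottom-row=0; cleared 0 line(s) (total 0); column heights now [3 3 3 4 4 0], max=4
Drop 4: I rot3 at col 2 lands with bottom-row=3; cleared 0 line(s) (total 0); column heights now [3 3 7 4 4 0], max=7

Answer: ......
......
......
..#...
..#...
..#...
..###.
####..
#.##..
#.##..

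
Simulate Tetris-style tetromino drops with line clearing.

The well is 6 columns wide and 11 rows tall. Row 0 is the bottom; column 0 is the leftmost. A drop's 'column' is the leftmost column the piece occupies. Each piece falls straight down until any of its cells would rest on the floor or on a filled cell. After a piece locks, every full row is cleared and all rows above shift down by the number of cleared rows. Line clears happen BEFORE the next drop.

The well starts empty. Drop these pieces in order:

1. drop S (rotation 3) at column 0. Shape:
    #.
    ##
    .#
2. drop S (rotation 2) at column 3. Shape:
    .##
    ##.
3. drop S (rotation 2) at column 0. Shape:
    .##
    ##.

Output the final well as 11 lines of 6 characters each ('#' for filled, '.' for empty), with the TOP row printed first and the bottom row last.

Answer: ......
......
......
......
......
......
.##...
##....
#.....
##..##
.#.##.

Derivation:
Drop 1: S rot3 at col 0 lands with bottom-row=0; cleared 0 line(s) (total 0); column heights now [3 2 0 0 0 0], max=3
Drop 2: S rot2 at col 3 lands with bottom-row=0; cleared 0 line(s) (total 0); column heights now [3 2 0 1 2 2], max=3
Drop 3: S rot2 at col 0 lands with bottom-row=3; cleared 0 line(s) (total 0); column heights now [4 5 5 1 2 2], max=5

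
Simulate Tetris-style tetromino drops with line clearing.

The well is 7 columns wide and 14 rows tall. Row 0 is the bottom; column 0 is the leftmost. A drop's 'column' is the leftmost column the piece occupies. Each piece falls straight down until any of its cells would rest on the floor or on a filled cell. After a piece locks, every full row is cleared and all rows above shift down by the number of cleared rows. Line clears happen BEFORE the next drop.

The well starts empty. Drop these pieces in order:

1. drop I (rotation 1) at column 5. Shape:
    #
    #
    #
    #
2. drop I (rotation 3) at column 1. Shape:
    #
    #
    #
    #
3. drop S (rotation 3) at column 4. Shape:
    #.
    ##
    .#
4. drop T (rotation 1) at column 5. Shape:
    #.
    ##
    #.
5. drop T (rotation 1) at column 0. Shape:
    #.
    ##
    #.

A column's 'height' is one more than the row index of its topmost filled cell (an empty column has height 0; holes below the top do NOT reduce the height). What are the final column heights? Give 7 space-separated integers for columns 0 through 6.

Drop 1: I rot1 at col 5 lands with bottom-row=0; cleared 0 line(s) (total 0); column heights now [0 0 0 0 0 4 0], max=4
Drop 2: I rot3 at col 1 lands with bottom-row=0; cleared 0 line(s) (total 0); column heights now [0 4 0 0 0 4 0], max=4
Drop 3: S rot3 at col 4 lands with bottom-row=4; cleared 0 line(s) (total 0); column heights now [0 4 0 0 7 6 0], max=7
Drop 4: T rot1 at col 5 lands with bottom-row=6; cleared 0 line(s) (total 0); column heights now [0 4 0 0 7 9 8], max=9
Drop 5: T rot1 at col 0 lands with bottom-row=3; cleared 0 line(s) (total 0); column heights now [6 5 0 0 7 9 8], max=9

Answer: 6 5 0 0 7 9 8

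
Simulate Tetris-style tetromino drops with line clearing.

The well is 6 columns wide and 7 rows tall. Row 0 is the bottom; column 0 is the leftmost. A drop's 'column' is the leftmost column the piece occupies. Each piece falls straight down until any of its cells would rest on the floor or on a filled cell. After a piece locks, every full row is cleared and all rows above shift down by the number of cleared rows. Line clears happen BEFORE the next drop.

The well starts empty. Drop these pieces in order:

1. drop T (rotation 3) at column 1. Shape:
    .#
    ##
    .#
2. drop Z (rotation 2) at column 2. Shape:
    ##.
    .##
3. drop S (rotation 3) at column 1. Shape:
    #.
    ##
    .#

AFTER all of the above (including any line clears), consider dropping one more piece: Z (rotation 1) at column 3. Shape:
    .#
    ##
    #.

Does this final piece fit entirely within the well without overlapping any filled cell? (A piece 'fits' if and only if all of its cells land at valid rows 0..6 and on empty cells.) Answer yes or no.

Drop 1: T rot3 at col 1 lands with bottom-row=0; cleared 0 line(s) (total 0); column heights now [0 2 3 0 0 0], max=3
Drop 2: Z rot2 at col 2 lands with bottom-row=2; cleared 0 line(s) (total 0); column heights now [0 2 4 4 3 0], max=4
Drop 3: S rot3 at col 1 lands with bottom-row=4; cleared 0 line(s) (total 0); column heights now [0 7 6 4 3 0], max=7
Test piece Z rot1 at col 3 (width 2): heights before test = [0 7 6 4 3 0]; fits = True

Answer: yes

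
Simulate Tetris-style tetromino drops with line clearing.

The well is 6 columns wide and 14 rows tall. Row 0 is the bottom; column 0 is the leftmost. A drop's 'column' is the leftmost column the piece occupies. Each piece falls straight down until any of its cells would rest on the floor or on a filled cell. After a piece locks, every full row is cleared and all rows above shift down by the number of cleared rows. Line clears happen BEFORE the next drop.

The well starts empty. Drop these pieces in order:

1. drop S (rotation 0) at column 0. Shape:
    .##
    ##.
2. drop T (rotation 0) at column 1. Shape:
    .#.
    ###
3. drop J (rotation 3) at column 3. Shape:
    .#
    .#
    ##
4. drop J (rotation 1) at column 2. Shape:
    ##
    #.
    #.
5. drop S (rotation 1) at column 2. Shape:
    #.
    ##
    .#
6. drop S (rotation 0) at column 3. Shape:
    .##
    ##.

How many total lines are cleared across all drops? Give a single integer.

Drop 1: S rot0 at col 0 lands with bottom-row=0; cleared 0 line(s) (total 0); column heights now [1 2 2 0 0 0], max=2
Drop 2: T rot0 at col 1 lands with bottom-row=2; cleared 0 line(s) (total 0); column heights now [1 3 4 3 0 0], max=4
Drop 3: J rot3 at col 3 lands with bottom-row=3; cleared 0 line(s) (total 0); column heights now [1 3 4 4 6 0], max=6
Drop 4: J rot1 at col 2 lands with bottom-row=4; cleared 0 line(s) (total 0); column heights now [1 3 7 7 6 0], max=7
Drop 5: S rot1 at col 2 lands with bottom-row=7; cleared 0 line(s) (total 0); column heights now [1 3 10 9 6 0], max=10
Drop 6: S rot0 at col 3 lands with bottom-row=9; cleared 0 line(s) (total 0); column heights now [1 3 10 10 11 11], max=11

Answer: 0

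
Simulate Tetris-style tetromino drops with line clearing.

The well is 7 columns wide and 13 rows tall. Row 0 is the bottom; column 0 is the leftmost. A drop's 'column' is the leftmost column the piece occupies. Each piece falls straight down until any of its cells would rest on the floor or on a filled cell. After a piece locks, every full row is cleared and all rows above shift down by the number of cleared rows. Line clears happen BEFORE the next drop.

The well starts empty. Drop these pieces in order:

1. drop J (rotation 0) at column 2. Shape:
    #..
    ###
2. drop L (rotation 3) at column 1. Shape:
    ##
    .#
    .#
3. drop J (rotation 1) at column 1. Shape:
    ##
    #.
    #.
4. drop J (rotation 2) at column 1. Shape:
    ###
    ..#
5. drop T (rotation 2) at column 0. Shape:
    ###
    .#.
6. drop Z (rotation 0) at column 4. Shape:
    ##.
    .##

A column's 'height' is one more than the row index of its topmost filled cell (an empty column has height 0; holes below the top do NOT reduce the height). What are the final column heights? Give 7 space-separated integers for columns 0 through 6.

Answer: 11 11 11 9 2 2 1

Derivation:
Drop 1: J rot0 at col 2 lands with bottom-row=0; cleared 0 line(s) (total 0); column heights now [0 0 2 1 1 0 0], max=2
Drop 2: L rot3 at col 1 lands with bottom-row=2; cleared 0 line(s) (total 0); column heights now [0 5 5 1 1 0 0], max=5
Drop 3: J rot1 at col 1 lands with bottom-row=5; cleared 0 line(s) (total 0); column heights now [0 8 8 1 1 0 0], max=8
Drop 4: J rot2 at col 1 lands with bottom-row=7; cleared 0 line(s) (total 0); column heights now [0 9 9 9 1 0 0], max=9
Drop 5: T rot2 at col 0 lands with bottom-row=9; cleared 0 line(s) (total 0); column heights now [11 11 11 9 1 0 0], max=11
Drop 6: Z rot0 at col 4 lands with bottom-row=0; cleared 0 line(s) (total 0); column heights now [11 11 11 9 2 2 1], max=11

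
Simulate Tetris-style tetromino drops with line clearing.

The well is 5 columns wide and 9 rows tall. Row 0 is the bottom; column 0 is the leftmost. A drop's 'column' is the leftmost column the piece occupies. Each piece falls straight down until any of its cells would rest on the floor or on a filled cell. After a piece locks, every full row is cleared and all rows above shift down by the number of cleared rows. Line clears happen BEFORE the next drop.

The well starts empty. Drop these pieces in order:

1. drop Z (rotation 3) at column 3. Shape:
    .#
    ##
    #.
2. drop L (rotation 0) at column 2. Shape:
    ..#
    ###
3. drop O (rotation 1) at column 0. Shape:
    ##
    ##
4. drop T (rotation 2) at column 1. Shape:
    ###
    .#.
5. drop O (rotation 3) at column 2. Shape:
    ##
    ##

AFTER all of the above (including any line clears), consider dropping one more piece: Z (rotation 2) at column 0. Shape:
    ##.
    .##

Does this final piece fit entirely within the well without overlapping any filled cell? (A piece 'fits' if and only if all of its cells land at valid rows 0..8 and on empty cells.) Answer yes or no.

Answer: no

Derivation:
Drop 1: Z rot3 at col 3 lands with bottom-row=0; cleared 0 line(s) (total 0); column heights now [0 0 0 2 3], max=3
Drop 2: L rot0 at col 2 lands with bottom-row=3; cleared 0 line(s) (total 0); column heights now [0 0 4 4 5], max=5
Drop 3: O rot1 at col 0 lands with bottom-row=0; cleared 0 line(s) (total 0); column heights now [2 2 4 4 5], max=5
Drop 4: T rot2 at col 1 lands with bottom-row=4; cleared 0 line(s) (total 0); column heights now [2 6 6 6 5], max=6
Drop 5: O rot3 at col 2 lands with bottom-row=6; cleared 0 line(s) (total 0); column heights now [2 6 8 8 5], max=8
Test piece Z rot2 at col 0 (width 3): heights before test = [2 6 8 8 5]; fits = False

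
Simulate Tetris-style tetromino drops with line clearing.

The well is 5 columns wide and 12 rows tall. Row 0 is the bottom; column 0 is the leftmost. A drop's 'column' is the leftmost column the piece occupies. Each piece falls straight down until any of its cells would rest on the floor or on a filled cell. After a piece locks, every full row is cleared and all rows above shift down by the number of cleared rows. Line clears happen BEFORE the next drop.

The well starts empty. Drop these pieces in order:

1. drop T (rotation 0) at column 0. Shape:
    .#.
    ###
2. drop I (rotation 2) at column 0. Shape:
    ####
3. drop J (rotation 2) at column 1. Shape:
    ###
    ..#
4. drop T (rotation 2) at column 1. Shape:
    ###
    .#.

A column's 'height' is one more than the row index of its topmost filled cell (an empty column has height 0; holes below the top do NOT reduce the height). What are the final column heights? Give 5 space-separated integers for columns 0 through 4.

Drop 1: T rot0 at col 0 lands with bottom-row=0; cleared 0 line(s) (total 0); column heights now [1 2 1 0 0], max=2
Drop 2: I rot2 at col 0 lands with bottom-row=2; cleared 0 line(s) (total 0); column heights now [3 3 3 3 0], max=3
Drop 3: J rot2 at col 1 lands with bottom-row=3; cleared 0 line(s) (total 0); column heights now [3 5 5 5 0], max=5
Drop 4: T rot2 at col 1 lands with bottom-row=5; cleared 0 line(s) (total 0); column heights now [3 7 7 7 0], max=7

Answer: 3 7 7 7 0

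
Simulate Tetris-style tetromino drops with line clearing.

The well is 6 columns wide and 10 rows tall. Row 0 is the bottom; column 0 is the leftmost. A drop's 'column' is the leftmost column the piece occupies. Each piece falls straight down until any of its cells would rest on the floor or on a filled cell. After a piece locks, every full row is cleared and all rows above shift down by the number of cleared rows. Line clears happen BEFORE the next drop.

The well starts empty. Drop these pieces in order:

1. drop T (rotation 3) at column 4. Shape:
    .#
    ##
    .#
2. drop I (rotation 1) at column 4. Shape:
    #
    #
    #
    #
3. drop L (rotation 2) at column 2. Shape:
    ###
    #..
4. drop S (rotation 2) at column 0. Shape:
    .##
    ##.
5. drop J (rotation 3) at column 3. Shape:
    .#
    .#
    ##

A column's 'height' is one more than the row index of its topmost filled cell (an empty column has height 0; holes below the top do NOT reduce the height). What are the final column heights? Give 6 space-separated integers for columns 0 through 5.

Answer: 7 8 8 8 10 3

Derivation:
Drop 1: T rot3 at col 4 lands with bottom-row=0; cleared 0 line(s) (total 0); column heights now [0 0 0 0 2 3], max=3
Drop 2: I rot1 at col 4 lands with bottom-row=2; cleared 0 line(s) (total 0); column heights now [0 0 0 0 6 3], max=6
Drop 3: L rot2 at col 2 lands with bottom-row=5; cleared 0 line(s) (total 0); column heights now [0 0 7 7 7 3], max=7
Drop 4: S rot2 at col 0 lands with bottom-row=6; cleared 0 line(s) (total 0); column heights now [7 8 8 7 7 3], max=8
Drop 5: J rot3 at col 3 lands with bottom-row=7; cleared 0 line(s) (total 0); column heights now [7 8 8 8 10 3], max=10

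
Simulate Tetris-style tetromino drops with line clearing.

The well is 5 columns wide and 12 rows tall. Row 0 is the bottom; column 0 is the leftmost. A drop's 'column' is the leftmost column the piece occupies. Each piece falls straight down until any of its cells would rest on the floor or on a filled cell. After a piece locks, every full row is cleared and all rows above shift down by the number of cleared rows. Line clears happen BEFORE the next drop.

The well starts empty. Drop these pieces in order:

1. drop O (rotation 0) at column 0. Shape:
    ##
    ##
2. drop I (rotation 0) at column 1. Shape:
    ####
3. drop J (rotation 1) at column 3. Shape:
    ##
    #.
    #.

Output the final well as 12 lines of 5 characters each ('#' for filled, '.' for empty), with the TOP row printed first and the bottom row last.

Drop 1: O rot0 at col 0 lands with bottom-row=0; cleared 0 line(s) (total 0); column heights now [2 2 0 0 0], max=2
Drop 2: I rot0 at col 1 lands with bottom-row=2; cleared 0 line(s) (total 0); column heights now [2 3 3 3 3], max=3
Drop 3: J rot1 at col 3 lands with bottom-row=3; cleared 0 line(s) (total 0); column heights now [2 3 3 6 6], max=6

Answer: .....
.....
.....
.....
.....
.....
...##
...#.
...#.
.####
##...
##...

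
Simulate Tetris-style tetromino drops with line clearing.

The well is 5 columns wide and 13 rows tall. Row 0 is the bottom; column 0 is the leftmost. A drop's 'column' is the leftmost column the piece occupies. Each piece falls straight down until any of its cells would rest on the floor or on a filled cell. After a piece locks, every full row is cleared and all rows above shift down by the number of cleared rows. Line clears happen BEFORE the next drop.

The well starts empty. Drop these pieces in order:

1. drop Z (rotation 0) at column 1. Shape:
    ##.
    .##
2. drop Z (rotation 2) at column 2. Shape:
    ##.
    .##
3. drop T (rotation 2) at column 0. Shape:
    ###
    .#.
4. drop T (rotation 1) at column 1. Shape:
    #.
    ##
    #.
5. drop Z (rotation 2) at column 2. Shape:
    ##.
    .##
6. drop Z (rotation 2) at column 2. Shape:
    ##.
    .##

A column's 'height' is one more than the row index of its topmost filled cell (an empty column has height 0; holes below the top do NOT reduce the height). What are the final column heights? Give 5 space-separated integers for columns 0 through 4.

Drop 1: Z rot0 at col 1 lands with bottom-row=0; cleared 0 line(s) (total 0); column heights now [0 2 2 1 0], max=2
Drop 2: Z rot2 at col 2 lands with bottom-row=1; cleared 0 line(s) (total 0); column heights now [0 2 3 3 2], max=3
Drop 3: T rot2 at col 0 lands with bottom-row=2; cleared 0 line(s) (total 0); column heights now [4 4 4 3 2], max=4
Drop 4: T rot1 at col 1 lands with bottom-row=4; cleared 0 line(s) (total 0); column heights now [4 7 6 3 2], max=7
Drop 5: Z rot2 at col 2 lands with bottom-row=5; cleared 0 line(s) (total 0); column heights now [4 7 7 7 6], max=7
Drop 6: Z rot2 at col 2 lands with bottom-row=7; cleared 0 line(s) (total 0); column heights now [4 7 9 9 8], max=9

Answer: 4 7 9 9 8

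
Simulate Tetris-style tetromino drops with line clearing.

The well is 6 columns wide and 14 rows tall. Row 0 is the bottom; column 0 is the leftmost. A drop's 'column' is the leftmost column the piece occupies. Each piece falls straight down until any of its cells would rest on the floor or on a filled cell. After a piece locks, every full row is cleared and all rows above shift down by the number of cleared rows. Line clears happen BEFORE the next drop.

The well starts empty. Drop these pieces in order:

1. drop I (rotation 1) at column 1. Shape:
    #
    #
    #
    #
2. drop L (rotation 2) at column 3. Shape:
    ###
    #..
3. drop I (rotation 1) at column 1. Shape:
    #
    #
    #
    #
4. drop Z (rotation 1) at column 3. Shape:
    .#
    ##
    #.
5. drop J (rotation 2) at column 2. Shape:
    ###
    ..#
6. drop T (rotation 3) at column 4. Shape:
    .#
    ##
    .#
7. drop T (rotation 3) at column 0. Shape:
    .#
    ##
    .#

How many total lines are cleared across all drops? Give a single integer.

Drop 1: I rot1 at col 1 lands with bottom-row=0; cleared 0 line(s) (total 0); column heights now [0 4 0 0 0 0], max=4
Drop 2: L rot2 at col 3 lands with bottom-row=0; cleared 0 line(s) (total 0); column heights now [0 4 0 2 2 2], max=4
Drop 3: I rot1 at col 1 lands with bottom-row=4; cleared 0 line(s) (total 0); column heights now [0 8 0 2 2 2], max=8
Drop 4: Z rot1 at col 3 lands with bottom-row=2; cleared 0 line(s) (total 0); column heights now [0 8 0 4 5 2], max=8
Drop 5: J rot2 at col 2 lands with bottom-row=5; cleared 0 line(s) (total 0); column heights now [0 8 7 7 7 2], max=8
Drop 6: T rot3 at col 4 lands with bottom-row=6; cleared 0 line(s) (total 0); column heights now [0 8 7 7 8 9], max=9
Drop 7: T rot3 at col 0 lands with bottom-row=8; cleared 0 line(s) (total 0); column heights now [10 11 7 7 8 9], max=11

Answer: 0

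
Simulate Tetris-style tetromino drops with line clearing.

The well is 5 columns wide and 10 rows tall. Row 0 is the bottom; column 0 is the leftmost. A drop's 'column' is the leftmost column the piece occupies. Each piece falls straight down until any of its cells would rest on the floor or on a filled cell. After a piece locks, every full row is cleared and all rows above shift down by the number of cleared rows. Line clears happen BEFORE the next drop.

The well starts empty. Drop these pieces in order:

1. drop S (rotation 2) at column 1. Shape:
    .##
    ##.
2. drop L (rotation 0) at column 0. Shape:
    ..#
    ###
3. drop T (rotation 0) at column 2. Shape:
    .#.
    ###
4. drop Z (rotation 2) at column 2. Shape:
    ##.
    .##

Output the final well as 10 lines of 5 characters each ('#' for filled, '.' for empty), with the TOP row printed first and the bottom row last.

Drop 1: S rot2 at col 1 lands with bottom-row=0; cleared 0 line(s) (total 0); column heights now [0 1 2 2 0], max=2
Drop 2: L rot0 at col 0 lands with bottom-row=2; cleared 0 line(s) (total 0); column heights now [3 3 4 2 0], max=4
Drop 3: T rot0 at col 2 lands with bottom-row=4; cleared 0 line(s) (total 0); column heights now [3 3 5 6 5], max=6
Drop 4: Z rot2 at col 2 lands with bottom-row=6; cleared 0 line(s) (total 0); column heights now [3 3 8 8 7], max=8

Answer: .....
.....
..##.
...##
...#.
..###
..#..
###..
..##.
.##..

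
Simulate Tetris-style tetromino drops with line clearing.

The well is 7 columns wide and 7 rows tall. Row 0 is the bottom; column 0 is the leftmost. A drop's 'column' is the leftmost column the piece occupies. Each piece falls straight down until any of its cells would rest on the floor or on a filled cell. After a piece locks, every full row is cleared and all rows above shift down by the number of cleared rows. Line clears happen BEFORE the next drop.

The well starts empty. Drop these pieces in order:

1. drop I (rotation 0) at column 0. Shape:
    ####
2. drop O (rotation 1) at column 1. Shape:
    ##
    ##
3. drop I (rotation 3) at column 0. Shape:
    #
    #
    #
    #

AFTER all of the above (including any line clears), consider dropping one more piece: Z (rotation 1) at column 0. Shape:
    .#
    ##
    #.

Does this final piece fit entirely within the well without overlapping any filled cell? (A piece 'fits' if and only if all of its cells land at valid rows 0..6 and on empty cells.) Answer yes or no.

Answer: no

Derivation:
Drop 1: I rot0 at col 0 lands with bottom-row=0; cleared 0 line(s) (total 0); column heights now [1 1 1 1 0 0 0], max=1
Drop 2: O rot1 at col 1 lands with bottom-row=1; cleared 0 line(s) (total 0); column heights now [1 3 3 1 0 0 0], max=3
Drop 3: I rot3 at col 0 lands with bottom-row=1; cleared 0 line(s) (total 0); column heights now [5 3 3 1 0 0 0], max=5
Test piece Z rot1 at col 0 (width 2): heights before test = [5 3 3 1 0 0 0]; fits = False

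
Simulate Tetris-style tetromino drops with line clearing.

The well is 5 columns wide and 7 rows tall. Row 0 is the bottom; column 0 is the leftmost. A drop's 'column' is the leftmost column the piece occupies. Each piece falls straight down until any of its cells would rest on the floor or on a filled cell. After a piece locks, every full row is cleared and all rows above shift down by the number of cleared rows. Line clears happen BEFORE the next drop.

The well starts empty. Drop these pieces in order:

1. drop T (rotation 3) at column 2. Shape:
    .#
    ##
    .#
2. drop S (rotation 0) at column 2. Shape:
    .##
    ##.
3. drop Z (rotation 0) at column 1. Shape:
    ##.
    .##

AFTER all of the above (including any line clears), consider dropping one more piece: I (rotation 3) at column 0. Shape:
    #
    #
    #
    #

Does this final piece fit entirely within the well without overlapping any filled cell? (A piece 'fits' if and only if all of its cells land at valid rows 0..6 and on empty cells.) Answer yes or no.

Answer: yes

Derivation:
Drop 1: T rot3 at col 2 lands with bottom-row=0; cleared 0 line(s) (total 0); column heights now [0 0 2 3 0], max=3
Drop 2: S rot0 at col 2 lands with bottom-row=3; cleared 0 line(s) (total 0); column heights now [0 0 4 5 5], max=5
Drop 3: Z rot0 at col 1 lands with bottom-row=5; cleared 0 line(s) (total 0); column heights now [0 7 7 6 5], max=7
Test piece I rot3 at col 0 (width 1): heights before test = [0 7 7 6 5]; fits = True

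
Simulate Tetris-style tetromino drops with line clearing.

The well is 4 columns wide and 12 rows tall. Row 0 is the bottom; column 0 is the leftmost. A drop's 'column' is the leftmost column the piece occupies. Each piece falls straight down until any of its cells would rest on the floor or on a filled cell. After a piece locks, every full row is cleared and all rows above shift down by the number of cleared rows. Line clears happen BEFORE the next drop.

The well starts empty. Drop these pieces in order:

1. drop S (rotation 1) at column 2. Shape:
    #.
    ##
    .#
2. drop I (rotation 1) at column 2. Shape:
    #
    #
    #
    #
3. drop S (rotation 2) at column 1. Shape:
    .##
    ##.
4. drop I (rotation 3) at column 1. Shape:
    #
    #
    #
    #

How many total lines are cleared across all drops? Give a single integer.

Drop 1: S rot1 at col 2 lands with bottom-row=0; cleared 0 line(s) (total 0); column heights now [0 0 3 2], max=3
Drop 2: I rot1 at col 2 lands with bottom-row=3; cleared 0 line(s) (total 0); column heights now [0 0 7 2], max=7
Drop 3: S rot2 at col 1 lands with bottom-row=7; cleared 0 line(s) (total 0); column heights now [0 8 9 9], max=9
Drop 4: I rot3 at col 1 lands with bottom-row=8; cleared 0 line(s) (total 0); column heights now [0 12 9 9], max=12

Answer: 0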